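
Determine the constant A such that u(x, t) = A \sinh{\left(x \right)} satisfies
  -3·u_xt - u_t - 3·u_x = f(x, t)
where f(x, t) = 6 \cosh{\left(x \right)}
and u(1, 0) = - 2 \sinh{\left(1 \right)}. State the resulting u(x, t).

Substitute the ansatz u = A \sinh{\left(x \right)} into the left-hand side.
Derivatives of the ansatz:
  u_xt = 0
  u_t = 0
  u_x = A \cosh{\left(x \right)}
Term by term:
  -3·u_xt = 0
  -u_t = 0
  -3·u_x = - 3 A \cosh{\left(x \right)}
So the left-hand side equals
  - 3 A \cosh{\left(x \right)}
This must equal f(x, t) = 6 \cosh{\left(x \right)} identically.
Matching coefficients of the independent functions:
  [\cosh{\left(x \right)}]:  - 3 A = 6
Solving: A = -2.
Check against the point condition:
  u(1, 0) = - 2 \sinh{\left(1 \right)}  ⟹  A \sinh{\left(1 \right)} = - 2 \sinh{\left(1 \right)}  ✓
Hence u(x, t) = - 2 \sinh{\left(x \right)}.

Answer: u(x, t) = - 2 \sinh{\left(x \right)}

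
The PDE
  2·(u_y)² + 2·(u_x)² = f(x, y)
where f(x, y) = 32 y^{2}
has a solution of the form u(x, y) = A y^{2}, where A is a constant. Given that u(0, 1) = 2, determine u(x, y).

Substitute the ansatz u = A y^{2} into the left-hand side.
Derivatives of the ansatz:
  u_y = 2 A y
  u_x = 0
Term by term:
  2·(u_y)² = 8 A^{2} y^{2}
  2·(u_x)² = 0
So the left-hand side equals
  8 A^{2} y^{2}
This must equal f(x, y) = 32 y^{2} identically.
Matching coefficients of the independent functions:
  [y^{2}]:  8 A^{2} = 32
These equations allow (A) = (-2) or (2).
Impose the point condition(s):
  u(0, 1) = 2  ⟹  A = 2
Only A = 2 satisfies everything.
Hence u(x, y) = 2 y^{2}.

Answer: u(x, y) = 2 y^{2}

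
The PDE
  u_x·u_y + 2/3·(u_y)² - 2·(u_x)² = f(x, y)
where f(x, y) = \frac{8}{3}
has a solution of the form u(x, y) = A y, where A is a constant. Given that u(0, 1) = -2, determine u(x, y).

Answer: u(x, y) = - 2 y

Derivation:
Substitute the ansatz u = A y into the left-hand side.
Derivatives of the ansatz:
  u_x = 0
  u_y = A
Term by term:
  u_x·u_y = 0
  2/3·(u_y)² = \frac{2 A^{2}}{3}
  -2·(u_x)² = 0
So the left-hand side equals
  \frac{2 A^{2}}{3}
This must equal f(x, y) = \frac{8}{3} identically.
Matching coefficients of the independent functions:
  [constant term]:  \frac{2 A^{2}}{3} = \frac{8}{3}
These equations allow (A) = (-2) or (2).
Impose the point condition(s):
  u(0, 1) = -2  ⟹  A = -2
Only A = -2 satisfies everything.
Hence u(x, y) = - 2 y.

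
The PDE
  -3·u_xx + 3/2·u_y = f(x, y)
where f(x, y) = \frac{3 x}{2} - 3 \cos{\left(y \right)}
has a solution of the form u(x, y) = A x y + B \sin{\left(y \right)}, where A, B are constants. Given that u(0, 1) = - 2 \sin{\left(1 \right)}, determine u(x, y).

Substitute the ansatz u = A x y + B \sin{\left(y \right)} into the left-hand side.
Derivatives of the ansatz:
  u_xx = 0
  u_y = A x + B \cos{\left(y \right)}
Term by term:
  -3·u_xx = 0
  3/2·u_y = \frac{3 A x}{2} + \frac{3 B \cos{\left(y \right)}}{2}
So the left-hand side equals
  \frac{3 A x}{2} + \frac{3 B \cos{\left(y \right)}}{2}
This must equal f(x, y) = \frac{3 x}{2} - 3 \cos{\left(y \right)} identically.
Matching coefficients of the independent functions:
  [x]:  \frac{3 A}{2} = \frac{3}{2}
  [\cos{\left(y \right)}]:  \frac{3 B}{2} = -3
Solving: A = 1, B = -2.
Check against the point condition:
  u(0, 1) = - 2 \sin{\left(1 \right)}  ⟹  B \sin{\left(1 \right)} = - 2 \sin{\left(1 \right)}  ✓
Hence u(x, y) = x y - 2 \sin{\left(y \right)}.

Answer: u(x, y) = x y - 2 \sin{\left(y \right)}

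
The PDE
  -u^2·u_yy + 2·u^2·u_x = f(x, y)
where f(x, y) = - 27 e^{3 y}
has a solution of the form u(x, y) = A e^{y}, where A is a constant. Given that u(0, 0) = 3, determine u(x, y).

Substitute the ansatz u = A e^{y} into the left-hand side.
Derivatives of the ansatz:
  u_yy = A e^{y}
  u_x = 0
Term by term:
  -u^2·u_yy = - A^{3} e^{3 y}
  2·u^2·u_x = 0
So the left-hand side equals
  - A^{3} e^{3 y}
This must equal f(x, y) = - 27 e^{3 y} identically.
Matching coefficients of the independent functions:
  [e^{3 y}]:  - A^{3} = -27
Solving: A = 3.
Check against the point condition:
  u(0, 0) = 3  ⟹  A = 3  ✓
Hence u(x, y) = 3 e^{y}.

Answer: u(x, y) = 3 e^{y}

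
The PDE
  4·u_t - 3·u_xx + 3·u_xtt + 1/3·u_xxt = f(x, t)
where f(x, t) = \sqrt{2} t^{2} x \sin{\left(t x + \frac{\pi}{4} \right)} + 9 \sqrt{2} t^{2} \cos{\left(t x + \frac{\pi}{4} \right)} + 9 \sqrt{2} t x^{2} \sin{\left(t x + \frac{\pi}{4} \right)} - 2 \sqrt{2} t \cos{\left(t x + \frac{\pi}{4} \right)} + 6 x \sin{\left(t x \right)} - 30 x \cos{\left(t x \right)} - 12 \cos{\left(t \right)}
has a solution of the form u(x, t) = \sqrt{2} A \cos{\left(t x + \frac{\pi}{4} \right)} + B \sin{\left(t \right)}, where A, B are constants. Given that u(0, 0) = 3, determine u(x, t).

Substitute the ansatz u = \sqrt{2} A \cos{\left(t x + \frac{\pi}{4} \right)} + B \sin{\left(t \right)} into the left-hand side.
Derivatives of the ansatz:
  u_t = - \sqrt{2} A x \sin{\left(t x + \frac{\pi}{4} \right)} + B \cos{\left(t \right)}
  u_xx = - \sqrt{2} A t^{2} \cos{\left(t x + \frac{\pi}{4} \right)}
  u_xtt = \sqrt{2} A t x^{2} \sin{\left(t x + \frac{\pi}{4} \right)} - 2 \sqrt{2} A x \cos{\left(t x + \frac{\pi}{4} \right)}
  u_xxt = \sqrt{2} A t^{2} x \sin{\left(t x + \frac{\pi}{4} \right)} - 2 \sqrt{2} A t \cos{\left(t x + \frac{\pi}{4} \right)}
Term by term:
  4·u_t = - 4 \sqrt{2} A x \sin{\left(t x + \frac{\pi}{4} \right)} + 4 B \cos{\left(t \right)}
  -3·u_xx = 3 \sqrt{2} A t^{2} \cos{\left(t x + \frac{\pi}{4} \right)}
  3·u_xtt = 3 \sqrt{2} A t x^{2} \sin{\left(t x + \frac{\pi}{4} \right)} - 6 \sqrt{2} A x \cos{\left(t x + \frac{\pi}{4} \right)}
  1/3·u_xxt = \frac{\sqrt{2} A t^{2} x \sin{\left(t x + \frac{\pi}{4} \right)}}{3} - \frac{2 \sqrt{2} A t \cos{\left(t x + \frac{\pi}{4} \right)}}{3}
So the left-hand side equals
  \frac{\sqrt{2} A t^{2} x \sin{\left(t x + \frac{\pi}{4} \right)}}{3} + 3 \sqrt{2} A t^{2} \cos{\left(t x + \frac{\pi}{4} \right)} + 3 \sqrt{2} A t x^{2} \sin{\left(t x + \frac{\pi}{4} \right)} - \frac{2 \sqrt{2} A t \cos{\left(t x + \frac{\pi}{4} \right)}}{3} - 4 \sqrt{2} A x \sin{\left(t x + \frac{\pi}{4} \right)} - 6 \sqrt{2} A x \cos{\left(t x + \frac{\pi}{4} \right)} + 4 B \cos{\left(t \right)}
This must equal f(x, t) identically; expanded, f = \sqrt{2} t^{2} x \sin{\left(t x + \frac{\pi}{4} \right)} + 9 \sqrt{2} t^{2} \cos{\left(t x + \frac{\pi}{4} \right)} + 9 \sqrt{2} t x^{2} \sin{\left(t x + \frac{\pi}{4} \right)} - 2 \sqrt{2} t \cos{\left(t x + \frac{\pi}{4} \right)} - 12 \sqrt{2} x \sin{\left(t x + \frac{\pi}{4} \right)} - 18 \sqrt{2} x \cos{\left(t x + \frac{\pi}{4} \right)} - 12 \cos{\left(t \right)}.
Matching coefficients of the independent functions:
  [\sqrt{2} t \cos{\left(t x + \frac{\pi}{4} \right)}]:  - \frac{2 A}{3} = -2
  [\sqrt{2} t^{2} \cos{\left(t x + \frac{\pi}{4} \right)}, \sqrt{2} t x^{2} \sin{\left(t x + \frac{\pi}{4} \right)}]:  3 A = 9
  [\sqrt{2} x \sin{\left(t x + \frac{\pi}{4} \right)}]:  - 4 A = -12
  [\sqrt{2} x \cos{\left(t x + \frac{\pi}{4} \right)}]:  - 6 A = -18
  [\sqrt{2} t^{2} x \sin{\left(t x + \frac{\pi}{4} \right)}]:  \frac{A}{3} = 1
  [\cos{\left(t \right)}]:  4 B = -12
Solving: A = 3, B = -3.
Check against the point condition:
  u(0, 0) = 3  ⟹  A = 3  ✓
Hence u(x, t) = - 3 \sin{\left(t \right)} + 3 \sqrt{2} \cos{\left(t x + \frac{\pi}{4} \right)}.

Answer: u(x, t) = - 3 \sin{\left(t \right)} + 3 \sqrt{2} \cos{\left(t x + \frac{\pi}{4} \right)}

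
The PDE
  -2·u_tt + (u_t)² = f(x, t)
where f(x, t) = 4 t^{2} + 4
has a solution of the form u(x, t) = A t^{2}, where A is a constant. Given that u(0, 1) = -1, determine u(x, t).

Answer: u(x, t) = - t^{2}

Derivation:
Substitute the ansatz u = A t^{2} into the left-hand side.
Derivatives of the ansatz:
  u_tt = 2 A
  u_t = 2 A t
Term by term:
  -2·u_tt = - 4 A
  (u_t)² = 4 A^{2} t^{2}
So the left-hand side equals
  4 A^{2} t^{2} - 4 A
This must equal f(x, t) = 4 t^{2} + 4 identically.
Matching coefficients of the independent functions:
  [constant term]:  - 4 A = 4
  [t^{2}]:  4 A^{2} = 4
Solving: A = -1.
Check against the point condition:
  u(0, 1) = -1  ⟹  A = -1  ✓
Hence u(x, t) = - t^{2}.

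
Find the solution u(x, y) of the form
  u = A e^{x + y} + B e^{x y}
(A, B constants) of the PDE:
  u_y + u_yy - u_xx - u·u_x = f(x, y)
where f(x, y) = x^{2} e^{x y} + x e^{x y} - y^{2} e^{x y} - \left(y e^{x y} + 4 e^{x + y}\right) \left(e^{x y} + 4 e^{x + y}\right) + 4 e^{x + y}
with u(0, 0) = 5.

Answer: u(x, y) = e^{x y} + 4 e^{x + y}

Derivation:
Substitute the ansatz u = A e^{x + y} + B e^{x y} into the left-hand side.
Derivatives of the ansatz:
  u_y = A e^{x} e^{y} + B x e^{x y}
  u_yy = A e^{x} e^{y} + B x^{2} e^{x y}
  u_xx = A e^{x} e^{y} + B y^{2} e^{x y}
  u_x = A e^{x} e^{y} + B y e^{x y}
Term by term:
  u_y = A e^{x} e^{y} + B x e^{x y}
  u_yy = A e^{x} e^{y} + B x^{2} e^{x y}
  -u_xx = - A e^{x} e^{y} - B y^{2} e^{x y}
  -u·u_x = - A^{2} e^{2 x} e^{2 y} - A B y e^{x} e^{y} e^{x y} - A B e^{x} e^{y} e^{x y} - B^{2} y e^{2 x y}
So the left-hand side equals
  - A^{2} e^{2 x} e^{2 y} - A B y e^{x} e^{y} e^{x y} - A B e^{x} e^{y} e^{x y} + A e^{x} e^{y} - B^{2} y e^{2 x y} + B x^{2} e^{x y} + B x e^{x y} - B y^{2} e^{x y}
This must equal f(x, y) identically; expanded, f = x^{2} e^{x y} + x e^{x y} - y^{2} e^{x y} - 4 y e^{x} e^{y} e^{x y} - y e^{2 x y} - 16 e^{2 x} e^{2 y} - 4 e^{x} e^{y} e^{x y} + 4 e^{x} e^{y}.
Matching coefficients of the independent functions:
  [x e^{x y}, x^{2} e^{x y}]:  B = 1
  [y e^{2 x y}]:  - B^{2} = -1
  [y^{2} e^{x y}]:  - B = -1
  [e^{x} e^{y}]:  A = 4
  [e^{2 x} e^{2 y}]:  - A^{2} = -16
  [e^{x} e^{y} e^{x y}, y e^{x} e^{y} e^{x y}]:  - A B = -4
Solving: A = 4, B = 1.
Check against the point condition:
  u(0, 0) = 5  ⟹  A + B = 5  ✓
Hence u(x, y) = e^{x y} + 4 e^{x + y}.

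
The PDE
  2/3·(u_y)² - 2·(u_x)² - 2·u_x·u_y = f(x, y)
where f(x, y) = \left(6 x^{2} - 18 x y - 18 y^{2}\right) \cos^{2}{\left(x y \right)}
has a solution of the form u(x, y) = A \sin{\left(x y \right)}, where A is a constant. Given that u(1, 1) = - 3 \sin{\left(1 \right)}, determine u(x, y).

Substitute the ansatz u = A \sin{\left(x y \right)} into the left-hand side.
Derivatives of the ansatz:
  u_y = A x \cos{\left(x y \right)}
  u_x = A y \cos{\left(x y \right)}
Term by term:
  2/3·(u_y)² = \frac{2 A^{2} x^{2} \cos^{2}{\left(x y \right)}}{3}
  -2·(u_x)² = - 2 A^{2} y^{2} \cos^{2}{\left(x y \right)}
  -2·u_x·u_y = - 2 A^{2} x y \cos^{2}{\left(x y \right)}
So the left-hand side equals
  \frac{2 A^{2} x^{2} \cos^{2}{\left(x y \right)}}{3} - 2 A^{2} x y \cos^{2}{\left(x y \right)} - 2 A^{2} y^{2} \cos^{2}{\left(x y \right)}
This must equal f(x, y) identically; expanded, f = 6 x^{2} \cos^{2}{\left(x y \right)} - 18 x y \cos^{2}{\left(x y \right)} - 18 y^{2} \cos^{2}{\left(x y \right)}.
Matching coefficients of the independent functions:
  [x^{2} \cos^{2}{\left(x y \right)}]:  \frac{2 A^{2}}{3} = 6
  [y^{2} \cos^{2}{\left(x y \right)}, x y \cos^{2}{\left(x y \right)}]:  - 2 A^{2} = -18
These equations allow (A) = (-3) or (3).
Impose the point condition(s):
  u(1, 1) = - 3 \sin{\left(1 \right)}  ⟹  A \sin{\left(1 \right)} = - 3 \sin{\left(1 \right)}
Only A = -3 satisfies everything.
Hence u(x, y) = - 3 \sin{\left(x y \right)}.

Answer: u(x, y) = - 3 \sin{\left(x y \right)}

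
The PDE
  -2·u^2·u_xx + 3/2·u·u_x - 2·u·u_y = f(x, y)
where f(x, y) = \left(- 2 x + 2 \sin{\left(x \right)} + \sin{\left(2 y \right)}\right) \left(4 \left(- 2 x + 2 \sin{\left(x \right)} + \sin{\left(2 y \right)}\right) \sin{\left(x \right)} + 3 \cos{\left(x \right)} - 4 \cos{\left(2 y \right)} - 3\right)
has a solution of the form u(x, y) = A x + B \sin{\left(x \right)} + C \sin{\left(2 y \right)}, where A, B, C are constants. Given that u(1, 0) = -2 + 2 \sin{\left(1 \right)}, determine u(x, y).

Substitute the ansatz u = A x + B \sin{\left(x \right)} + C \sin{\left(2 y \right)} into the left-hand side.
Derivatives of the ansatz:
  u_xx = - B \sin{\left(x \right)}
  u_x = A + B \cos{\left(x \right)}
  u_y = 2 C \cos{\left(2 y \right)}
Term by term:
  -2·u^2·u_xx = 2 A^{2} B x^{2} \sin{\left(x \right)} + 4 A B^{2} x \sin^{2}{\left(x \right)} + 4 A B C x \sin{\left(x \right)} \sin{\left(2 y \right)} + 2 B^{3} \sin^{3}{\left(x \right)} + 4 B^{2} C \sin^{2}{\left(x \right)} \sin{\left(2 y \right)} + 2 B C^{2} \sin{\left(x \right)} \sin^{2}{\left(2 y \right)}
  3/2·u·u_x = \frac{3 A^{2} x}{2} + \frac{3 A B x \cos{\left(x \right)}}{2} + \frac{3 A B \sin{\left(x \right)}}{2} + \frac{3 A C \sin{\left(2 y \right)}}{2} + \frac{3 B^{2} \sin{\left(x \right)} \cos{\left(x \right)}}{2} + \frac{3 B C \sin{\left(2 y \right)} \cos{\left(x \right)}}{2}
  -2·u·u_y = - 4 A C x \cos{\left(2 y \right)} - 4 B C \sin{\left(x \right)} \cos{\left(2 y \right)} - 4 C^{2} \sin{\left(2 y \right)} \cos{\left(2 y \right)}
So the left-hand side equals
  2 A^{2} B x^{2} \sin{\left(x \right)} + \frac{3 A^{2} x}{2} + 4 A B^{2} x \sin^{2}{\left(x \right)} + 4 A B C x \sin{\left(x \right)} \sin{\left(2 y \right)} + \frac{3 A B x \cos{\left(x \right)}}{2} + \frac{3 A B \sin{\left(x \right)}}{2} - 4 A C x \cos{\left(2 y \right)} + \frac{3 A C \sin{\left(2 y \right)}}{2} + 2 B^{3} \sin^{3}{\left(x \right)} + 4 B^{2} C \sin^{2}{\left(x \right)} \sin{\left(2 y \right)} + \frac{3 B^{2} \sin{\left(x \right)} \cos{\left(x \right)}}{2} + 2 B C^{2} \sin{\left(x \right)} \sin^{2}{\left(2 y \right)} - 4 B C \sin{\left(x \right)} \cos{\left(2 y \right)} + \frac{3 B C \sin{\left(2 y \right)} \cos{\left(x \right)}}{2} - 4 C^{2} \sin{\left(2 y \right)} \cos{\left(2 y \right)}
This must equal f(x, y) identically; expanded, f = 16 x^{2} \sin{\left(x \right)} - 32 x \sin^{2}{\left(x \right)} - 16 x \sin{\left(x \right)} \sin{\left(2 y \right)} - 6 x \cos{\left(x \right)} + 8 x \cos{\left(2 y \right)} + 6 x + 16 \sin^{3}{\left(x \right)} + 16 \sin^{2}{\left(x \right)} \sin{\left(2 y \right)} + 4 \sin{\left(x \right)} \sin^{2}{\left(2 y \right)} + 6 \sin{\left(x \right)} \cos{\left(x \right)} - 8 \sin{\left(x \right)} \cos{\left(2 y \right)} - 6 \sin{\left(x \right)} + 3 \sin{\left(2 y \right)} \cos{\left(x \right)} - 4 \sin{\left(2 y \right)} \cos{\left(2 y \right)} - 3 \sin{\left(2 y \right)}.
Matching coefficients of the independent functions:
(each divided by its leading coefficient; functions giving the same equation are listed together)
  [x]:  A^{2} - 4 = 0
  [x \sin^{2}{\left(x \right)}]:  A B^{2} + 8 = 0
  [x \cos{\left(x \right)}, \sin{\left(x \right)}]:  A B + 4 = 0
  [x \cos{\left(2 y \right)}, \sin{\left(2 y \right)}]:  A C + 2 = 0
  [x^{2} \sin{\left(x \right)}]:  A^{2} B - 8 = 0
  [\sin{\left(x \right)} \sin^{2}{\left(2 y \right)}]:  B C^{2} - 2 = 0
  [\sin{\left(x \right)} \cos{\left(x \right)}]:  B^{2} - 4 = 0
  [\sin{\left(x \right)} \cos{\left(2 y \right)}, \sin{\left(2 y \right)} \cos{\left(x \right)}]:  B C - 2 = 0
  [\sin^{2}{\left(x \right)} \sin{\left(2 y \right)}]:  B^{2} C - 4 = 0
  [\sin{\left(2 y \right)} \cos{\left(2 y \right)}]:  C^{2} - 1 = 0
  [x \sin{\left(x \right)} \sin{\left(2 y \right)}]:  A B C + 4 = 0
  [\sin^{3}{\left(x \right)}]:  B^{3} - 8 = 0
Solving: A = -2, B = 2, C = 1.
Check against the point condition:
  u(1, 0) = -2 + 2 \sin{\left(1 \right)}  ⟹  A + B \sin{\left(1 \right)} = -2 + 2 \sin{\left(1 \right)}  ✓
Hence u(x, y) = - 2 x + 2 \sin{\left(x \right)} + \sin{\left(2 y \right)}.

Answer: u(x, y) = - 2 x + 2 \sin{\left(x \right)} + \sin{\left(2 y \right)}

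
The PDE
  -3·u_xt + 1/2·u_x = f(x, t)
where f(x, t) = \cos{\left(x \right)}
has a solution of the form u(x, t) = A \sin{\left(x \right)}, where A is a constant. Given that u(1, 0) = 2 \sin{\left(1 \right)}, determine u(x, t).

Substitute the ansatz u = A \sin{\left(x \right)} into the left-hand side.
Derivatives of the ansatz:
  u_xt = 0
  u_x = A \cos{\left(x \right)}
Term by term:
  -3·u_xt = 0
  1/2·u_x = \frac{A \cos{\left(x \right)}}{2}
So the left-hand side equals
  \frac{A \cos{\left(x \right)}}{2}
This must equal f(x, t) = \cos{\left(x \right)} identically.
Matching coefficients of the independent functions:
  [\cos{\left(x \right)}]:  \frac{A}{2} = 1
Solving: A = 2.
Check against the point condition:
  u(1, 0) = 2 \sin{\left(1 \right)}  ⟹  A \sin{\left(1 \right)} = 2 \sin{\left(1 \right)}  ✓
Hence u(x, t) = 2 \sin{\left(x \right)}.

Answer: u(x, t) = 2 \sin{\left(x \right)}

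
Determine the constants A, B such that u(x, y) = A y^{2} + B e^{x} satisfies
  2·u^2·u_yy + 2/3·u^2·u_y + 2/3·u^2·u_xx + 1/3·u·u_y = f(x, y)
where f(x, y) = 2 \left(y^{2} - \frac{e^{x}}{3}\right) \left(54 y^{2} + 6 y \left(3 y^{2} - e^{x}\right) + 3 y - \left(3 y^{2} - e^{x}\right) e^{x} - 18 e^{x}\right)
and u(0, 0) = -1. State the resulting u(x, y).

Substitute the ansatz u = A y^{2} + B e^{x} into the left-hand side.
Derivatives of the ansatz:
  u_yy = 2 A
  u_y = 2 A y
  u_xx = B e^{x}
Term by term:
  2·u^2·u_yy = 4 A^{3} y^{4} + 8 A^{2} B y^{2} e^{x} + 4 A B^{2} e^{2 x}
  2/3·u^2·u_y = \frac{4 A^{3} y^{5}}{3} + \frac{8 A^{2} B y^{3} e^{x}}{3} + \frac{4 A B^{2} y e^{2 x}}{3}
  2/3·u^2·u_xx = \frac{2 A^{2} B y^{4} e^{x}}{3} + \frac{4 A B^{2} y^{2} e^{2 x}}{3} + \frac{2 B^{3} e^{3 x}}{3}
  1/3·u·u_y = \frac{2 A^{2} y^{3}}{3} + \frac{2 A B y e^{x}}{3}
So the left-hand side equals
  \frac{4 A^{3} y^{5}}{3} + 4 A^{3} y^{4} + \frac{2 A^{2} B y^{4} e^{x}}{3} + \frac{8 A^{2} B y^{3} e^{x}}{3} + 8 A^{2} B y^{2} e^{x} + \frac{2 A^{2} y^{3}}{3} + \frac{4 A B^{2} y^{2} e^{2 x}}{3} + \frac{4 A B^{2} y e^{2 x}}{3} + 4 A B^{2} e^{2 x} + \frac{2 A B y e^{x}}{3} + \frac{2 B^{3} e^{3 x}}{3}
This must equal f(x, y) identically; expanded, f = 36 y^{5} - 6 y^{4} e^{x} + 108 y^{4} - 24 y^{3} e^{x} + 6 y^{3} + 4 y^{2} e^{2 x} - 72 y^{2} e^{x} + 4 y e^{2 x} - 2 y e^{x} - \frac{2 e^{3 x}}{3} + 12 e^{2 x}.
Matching coefficients of the independent functions:
  [y^{3}]:  \frac{2 A^{2}}{3} = 6
  [y^{4}]:  4 A^{3} = 108
  [y^{5}]:  \frac{4 A^{3}}{3} = 36
  [y e^{x}]:  \frac{2 A B}{3} = -2
  [y e^{2 x}, y^{2} e^{2 x}]:  \frac{4 A B^{2}}{3} = 4
  [y^{2} e^{x}]:  8 A^{2} B = -72
  [y^{3} e^{x}]:  \frac{8 A^{2} B}{3} = -24
  [y^{4} e^{x}]:  \frac{2 A^{2} B}{3} = -6
  [e^{2 x}]:  4 A B^{2} = 12
  [e^{3 x}]:  \frac{2 B^{3}}{3} = - \frac{2}{3}
Solving: A = 3, B = -1.
Check against the point condition:
  u(0, 0) = -1  ⟹  B = -1  ✓
Hence u(x, y) = 3 y^{2} - e^{x}.

Answer: u(x, y) = 3 y^{2} - e^{x}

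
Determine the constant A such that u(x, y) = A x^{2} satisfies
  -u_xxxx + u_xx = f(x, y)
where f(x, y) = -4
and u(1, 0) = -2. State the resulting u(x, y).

Substitute the ansatz u = A x^{2} into the left-hand side.
Derivatives of the ansatz:
  u_xxxx = 0
  u_xx = 2 A
Term by term:
  -u_xxxx = 0
  u_xx = 2 A
So the left-hand side equals
  2 A
This must equal f(x, y) = -4 identically.
Matching coefficients of the independent functions:
  [constant term]:  2 A = -4
Solving: A = -2.
Check against the point condition:
  u(1, 0) = -2  ⟹  A = -2  ✓
Hence u(x, y) = - 2 x^{2}.

Answer: u(x, y) = - 2 x^{2}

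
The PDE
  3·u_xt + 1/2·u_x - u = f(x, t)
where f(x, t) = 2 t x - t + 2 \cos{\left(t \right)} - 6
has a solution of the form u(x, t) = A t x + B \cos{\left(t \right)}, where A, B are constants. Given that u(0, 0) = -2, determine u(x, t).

Substitute the ansatz u = A t x + B \cos{\left(t \right)} into the left-hand side.
Derivatives of the ansatz:
  u_xt = A
  u_x = A t
Term by term:
  3·u_xt = 3 A
  1/2·u_x = \frac{A t}{2}
  -u = - A t x - B \cos{\left(t \right)}
So the left-hand side equals
  - A t x + \frac{A t}{2} + 3 A - B \cos{\left(t \right)}
This must equal f(x, t) = 2 t x - t + 2 \cos{\left(t \right)} - 6 identically.
Matching coefficients of the independent functions:
  [constant term]:  3 A = -6
  [t]:  \frac{A}{2} = -1
  [t x]:  - A = 2
  [\cos{\left(t \right)}]:  - B = 2
Solving: A = -2, B = -2.
Check against the point condition:
  u(0, 0) = -2  ⟹  B = -2  ✓
Hence u(x, t) = - 2 t x - 2 \cos{\left(t \right)}.

Answer: u(x, t) = - 2 t x - 2 \cos{\left(t \right)}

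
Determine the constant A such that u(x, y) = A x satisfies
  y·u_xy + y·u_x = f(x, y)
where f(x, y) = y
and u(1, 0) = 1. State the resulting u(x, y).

Answer: u(x, y) = x

Derivation:
Substitute the ansatz u = A x into the left-hand side.
Derivatives of the ansatz:
  u_xy = 0
  u_x = A
Term by term:
  y·u_xy = 0
  y·u_x = A y
So the left-hand side equals
  A y
This must equal f(x, y) = y identically.
Matching coefficients of the independent functions:
  [y]:  A = 1
Solving: A = 1.
Check against the point condition:
  u(1, 0) = 1  ⟹  A = 1  ✓
Hence u(x, y) = x.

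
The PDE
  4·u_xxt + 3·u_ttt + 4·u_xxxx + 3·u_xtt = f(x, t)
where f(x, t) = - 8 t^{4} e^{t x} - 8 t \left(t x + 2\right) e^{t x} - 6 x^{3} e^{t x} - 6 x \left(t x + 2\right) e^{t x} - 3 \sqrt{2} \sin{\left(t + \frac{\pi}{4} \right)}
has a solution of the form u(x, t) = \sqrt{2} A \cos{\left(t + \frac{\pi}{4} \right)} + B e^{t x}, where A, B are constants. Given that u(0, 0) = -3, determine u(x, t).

Substitute the ansatz u = \sqrt{2} A \cos{\left(t + \frac{\pi}{4} \right)} + B e^{t x} into the left-hand side.
Derivatives of the ansatz:
  u_xxt = B t^{2} x e^{t x} + 2 B t e^{t x}
  u_ttt = \sqrt{2} A \sin{\left(t + \frac{\pi}{4} \right)} + B x^{3} e^{t x}
  u_xxxx = B t^{4} e^{t x}
  u_xtt = B t x^{2} e^{t x} + 2 B x e^{t x}
Term by term:
  4·u_xxt = 4 B t^{2} x e^{t x} + 8 B t e^{t x}
  3·u_ttt = 3 \sqrt{2} A \sin{\left(t + \frac{\pi}{4} \right)} + 3 B x^{3} e^{t x}
  4·u_xxxx = 4 B t^{4} e^{t x}
  3·u_xtt = 3 B t x^{2} e^{t x} + 6 B x e^{t x}
So the left-hand side equals
  3 \sqrt{2} A \sin{\left(t + \frac{\pi}{4} \right)} + 4 B t^{4} e^{t x} + 4 B t^{2} x e^{t x} + 3 B t x^{2} e^{t x} + 8 B t e^{t x} + 3 B x^{3} e^{t x} + 6 B x e^{t x}
This must equal f(x, t) identically; expanded, f = - 8 t^{4} e^{t x} - 8 t^{2} x e^{t x} - 6 t x^{2} e^{t x} - 16 t e^{t x} - 6 x^{3} e^{t x} - 12 x e^{t x} - 3 \sqrt{2} \sin{\left(t + \frac{\pi}{4} \right)}.
Matching coefficients of the independent functions:
  [\sqrt{2} \sin{\left(t + \frac{\pi}{4} \right)}]:  3 A = -3
  [t e^{t x}]:  8 B = -16
  [t^{4} e^{t x}, t^{2} x e^{t x}]:  4 B = -8
  [x e^{t x}]:  6 B = -12
  [x^{3} e^{t x}, t x^{2} e^{t x}]:  3 B = -6
Solving: A = -1, B = -2.
Check against the point condition:
  u(0, 0) = -3  ⟹  A + B = -3  ✓
Hence u(x, t) = - 2 e^{t x} - \sqrt{2} \cos{\left(t + \frac{\pi}{4} \right)}.

Answer: u(x, t) = - 2 e^{t x} - \sqrt{2} \cos{\left(t + \frac{\pi}{4} \right)}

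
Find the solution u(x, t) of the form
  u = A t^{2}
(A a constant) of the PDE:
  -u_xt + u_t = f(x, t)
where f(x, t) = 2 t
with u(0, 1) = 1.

Answer: u(x, t) = t^{2}

Derivation:
Substitute the ansatz u = A t^{2} into the left-hand side.
Derivatives of the ansatz:
  u_xt = 0
  u_t = 2 A t
Term by term:
  -u_xt = 0
  u_t = 2 A t
So the left-hand side equals
  2 A t
This must equal f(x, t) = 2 t identically.
Matching coefficients of the independent functions:
  [t]:  2 A = 2
Solving: A = 1.
Check against the point condition:
  u(0, 1) = 1  ⟹  A = 1  ✓
Hence u(x, t) = t^{2}.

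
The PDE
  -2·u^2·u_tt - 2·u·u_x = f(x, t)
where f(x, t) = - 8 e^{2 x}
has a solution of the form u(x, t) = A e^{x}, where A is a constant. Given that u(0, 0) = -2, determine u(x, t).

Substitute the ansatz u = A e^{x} into the left-hand side.
Derivatives of the ansatz:
  u_tt = 0
  u_x = A e^{x}
Term by term:
  -2·u^2·u_tt = 0
  -2·u·u_x = - 2 A^{2} e^{2 x}
So the left-hand side equals
  - 2 A^{2} e^{2 x}
This must equal f(x, t) = - 8 e^{2 x} identically.
Matching coefficients of the independent functions:
  [e^{2 x}]:  - 2 A^{2} = -8
These equations allow (A) = (-2) or (2).
Impose the point condition(s):
  u(0, 0) = -2  ⟹  A = -2
Only A = -2 satisfies everything.
Hence u(x, t) = - 2 e^{x}.

Answer: u(x, t) = - 2 e^{x}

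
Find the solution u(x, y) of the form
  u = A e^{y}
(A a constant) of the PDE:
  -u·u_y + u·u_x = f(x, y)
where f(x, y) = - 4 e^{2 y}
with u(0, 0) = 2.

Answer: u(x, y) = 2 e^{y}

Derivation:
Substitute the ansatz u = A e^{y} into the left-hand side.
Derivatives of the ansatz:
  u_y = A e^{y}
  u_x = 0
Term by term:
  -u·u_y = - A^{2} e^{2 y}
  u·u_x = 0
So the left-hand side equals
  - A^{2} e^{2 y}
This must equal f(x, y) = - 4 e^{2 y} identically.
Matching coefficients of the independent functions:
  [e^{2 y}]:  - A^{2} = -4
These equations allow (A) = (-2) or (2).
Impose the point condition(s):
  u(0, 0) = 2  ⟹  A = 2
Only A = 2 satisfies everything.
Hence u(x, y) = 2 e^{y}.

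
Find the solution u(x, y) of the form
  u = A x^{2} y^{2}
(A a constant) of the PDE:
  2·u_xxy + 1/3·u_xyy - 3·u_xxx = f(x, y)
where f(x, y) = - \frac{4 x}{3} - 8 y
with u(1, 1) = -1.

Substitute the ansatz u = A x^{2} y^{2} into the left-hand side.
Derivatives of the ansatz:
  u_xxy = 4 A y
  u_xyy = 4 A x
  u_xxx = 0
Term by term:
  2·u_xxy = 8 A y
  1/3·u_xyy = \frac{4 A x}{3}
  -3·u_xxx = 0
So the left-hand side equals
  \frac{4 A x}{3} + 8 A y
This must equal f(x, y) = - \frac{4 x}{3} - 8 y identically.
Matching coefficients of the independent functions:
  [x]:  \frac{4 A}{3} = - \frac{4}{3}
  [y]:  8 A = -8
Solving: A = -1.
Check against the point condition:
  u(1, 1) = -1  ⟹  A = -1  ✓
Hence u(x, y) = - x^{2} y^{2}.

Answer: u(x, y) = - x^{2} y^{2}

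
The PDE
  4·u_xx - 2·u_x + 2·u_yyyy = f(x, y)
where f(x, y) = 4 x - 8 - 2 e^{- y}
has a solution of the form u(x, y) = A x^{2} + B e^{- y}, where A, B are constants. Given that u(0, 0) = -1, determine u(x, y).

Answer: u(x, y) = - x^{2} - e^{- y}

Derivation:
Substitute the ansatz u = A x^{2} + B e^{- y} into the left-hand side.
Derivatives of the ansatz:
  u_xx = 2 A
  u_x = 2 A x
  u_yyyy = B e^{- y}
Term by term:
  4·u_xx = 8 A
  -2·u_x = - 4 A x
  2·u_yyyy = 2 B e^{- y}
So the left-hand side equals
  - 4 A x + 8 A + 2 B e^{- y}
This must equal f(x, y) = 4 x - 8 - 2 e^{- y} identically.
Matching coefficients of the independent functions:
  [constant term]:  8 A = -8
  [x]:  - 4 A = 4
  [e^{- y}]:  2 B = -2
Solving: A = -1, B = -1.
Check against the point condition:
  u(0, 0) = -1  ⟹  B = -1  ✓
Hence u(x, y) = - x^{2} - e^{- y}.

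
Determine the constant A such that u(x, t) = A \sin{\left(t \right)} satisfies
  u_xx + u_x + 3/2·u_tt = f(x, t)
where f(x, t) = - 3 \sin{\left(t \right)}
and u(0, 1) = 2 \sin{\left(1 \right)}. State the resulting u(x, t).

Answer: u(x, t) = 2 \sin{\left(t \right)}

Derivation:
Substitute the ansatz u = A \sin{\left(t \right)} into the left-hand side.
Derivatives of the ansatz:
  u_xx = 0
  u_x = 0
  u_tt = - A \sin{\left(t \right)}
Term by term:
  u_xx = 0
  u_x = 0
  3/2·u_tt = - \frac{3 A \sin{\left(t \right)}}{2}
So the left-hand side equals
  - \frac{3 A \sin{\left(t \right)}}{2}
This must equal f(x, t) = - 3 \sin{\left(t \right)} identically.
Matching coefficients of the independent functions:
  [\sin{\left(t \right)}]:  - \frac{3 A}{2} = -3
Solving: A = 2.
Check against the point condition:
  u(0, 1) = 2 \sin{\left(1 \right)}  ⟹  A \sin{\left(1 \right)} = 2 \sin{\left(1 \right)}  ✓
Hence u(x, t) = 2 \sin{\left(t \right)}.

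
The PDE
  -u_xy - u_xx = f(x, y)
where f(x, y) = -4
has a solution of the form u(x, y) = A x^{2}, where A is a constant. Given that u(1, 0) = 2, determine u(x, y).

Substitute the ansatz u = A x^{2} into the left-hand side.
Derivatives of the ansatz:
  u_xy = 0
  u_xx = 2 A
Term by term:
  -u_xy = 0
  -u_xx = - 2 A
So the left-hand side equals
  - 2 A
This must equal f(x, y) = -4 identically.
Matching coefficients of the independent functions:
  [constant term]:  - 2 A = -4
Solving: A = 2.
Check against the point condition:
  u(1, 0) = 2  ⟹  A = 2  ✓
Hence u(x, y) = 2 x^{2}.

Answer: u(x, y) = 2 x^{2}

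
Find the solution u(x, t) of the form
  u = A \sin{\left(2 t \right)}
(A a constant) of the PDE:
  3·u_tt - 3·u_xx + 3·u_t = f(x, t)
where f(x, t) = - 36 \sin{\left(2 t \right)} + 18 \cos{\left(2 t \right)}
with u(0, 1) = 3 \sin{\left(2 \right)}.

Substitute the ansatz u = A \sin{\left(2 t \right)} into the left-hand side.
Derivatives of the ansatz:
  u_tt = - 4 A \sin{\left(2 t \right)}
  u_xx = 0
  u_t = 2 A \cos{\left(2 t \right)}
Term by term:
  3·u_tt = - 12 A \sin{\left(2 t \right)}
  -3·u_xx = 0
  3·u_t = 6 A \cos{\left(2 t \right)}
So the left-hand side equals
  - 12 A \sin{\left(2 t \right)} + 6 A \cos{\left(2 t \right)}
This must equal f(x, t) = - 36 \sin{\left(2 t \right)} + 18 \cos{\left(2 t \right)} identically.
Matching coefficients of the independent functions:
  [\sin{\left(2 t \right)}]:  - 12 A = -36
  [\cos{\left(2 t \right)}]:  6 A = 18
Solving: A = 3.
Check against the point condition:
  u(0, 1) = 3 \sin{\left(2 \right)}  ⟹  A \sin{\left(2 \right)} = 3 \sin{\left(2 \right)}  ✓
Hence u(x, t) = 3 \sin{\left(2 t \right)}.

Answer: u(x, t) = 3 \sin{\left(2 t \right)}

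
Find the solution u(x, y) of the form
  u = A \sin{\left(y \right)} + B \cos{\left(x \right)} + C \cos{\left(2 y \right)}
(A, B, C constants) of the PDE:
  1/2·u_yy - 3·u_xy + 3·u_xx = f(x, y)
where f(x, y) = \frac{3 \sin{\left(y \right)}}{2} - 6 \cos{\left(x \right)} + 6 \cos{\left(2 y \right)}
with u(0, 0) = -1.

Substitute the ansatz u = A \sin{\left(y \right)} + B \cos{\left(x \right)} + C \cos{\left(2 y \right)} into the left-hand side.
Derivatives of the ansatz:
  u_yy = - A \sin{\left(y \right)} - 4 C \cos{\left(2 y \right)}
  u_xy = 0
  u_xx = - B \cos{\left(x \right)}
Term by term:
  1/2·u_yy = - \frac{A \sin{\left(y \right)}}{2} - 2 C \cos{\left(2 y \right)}
  -3·u_xy = 0
  3·u_xx = - 3 B \cos{\left(x \right)}
So the left-hand side equals
  - \frac{A \sin{\left(y \right)}}{2} - 3 B \cos{\left(x \right)} - 2 C \cos{\left(2 y \right)}
This must equal f(x, y) = \frac{3 \sin{\left(y \right)}}{2} - 6 \cos{\left(x \right)} + 6 \cos{\left(2 y \right)} identically.
Matching coefficients of the independent functions:
  [\sin{\left(y \right)}]:  - \frac{A}{2} = \frac{3}{2}
  [\cos{\left(x \right)}]:  - 3 B = -6
  [\cos{\left(2 y \right)}]:  - 2 C = 6
Solving: A = -3, B = 2, C = -3.
Check against the point condition:
  u(0, 0) = -1  ⟹  B + C = -1  ✓
Hence u(x, y) = - 3 \sin{\left(y \right)} + 2 \cos{\left(x \right)} - 3 \cos{\left(2 y \right)}.

Answer: u(x, y) = - 3 \sin{\left(y \right)} + 2 \cos{\left(x \right)} - 3 \cos{\left(2 y \right)}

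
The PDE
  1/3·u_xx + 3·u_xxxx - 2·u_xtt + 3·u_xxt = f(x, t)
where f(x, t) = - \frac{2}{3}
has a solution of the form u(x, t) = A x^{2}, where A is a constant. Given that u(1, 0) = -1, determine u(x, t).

Substitute the ansatz u = A x^{2} into the left-hand side.
Derivatives of the ansatz:
  u_xx = 2 A
  u_xxxx = 0
  u_xtt = 0
  u_xxt = 0
Term by term:
  1/3·u_xx = \frac{2 A}{3}
  3·u_xxxx = 0
  -2·u_xtt = 0
  3·u_xxt = 0
So the left-hand side equals
  \frac{2 A}{3}
This must equal f(x, t) = - \frac{2}{3} identically.
Matching coefficients of the independent functions:
  [constant term]:  \frac{2 A}{3} = - \frac{2}{3}
Solving: A = -1.
Check against the point condition:
  u(1, 0) = -1  ⟹  A = -1  ✓
Hence u(x, t) = - x^{2}.

Answer: u(x, t) = - x^{2}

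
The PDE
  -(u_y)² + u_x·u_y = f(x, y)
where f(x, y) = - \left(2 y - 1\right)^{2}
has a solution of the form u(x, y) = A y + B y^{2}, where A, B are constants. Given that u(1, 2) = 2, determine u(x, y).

Answer: u(x, y) = y^{2} - y

Derivation:
Substitute the ansatz u = A y + B y^{2} into the left-hand side.
Derivatives of the ansatz:
  u_y = A + 2 B y
  u_x = 0
Term by term:
  -(u_y)² = - A^{2} - 4 A B y - 4 B^{2} y^{2}
  u_x·u_y = 0
So the left-hand side equals
  - A^{2} - 4 A B y - 4 B^{2} y^{2}
This must equal f(x, y) identically; expanded, f = - 4 y^{2} + 4 y - 1.
Matching coefficients of the independent functions:
  [constant term]:  - A^{2} = -1
  [y]:  - 4 A B = 4
  [y^{2}]:  - 4 B^{2} = -4
These equations allow (A, B) = (-1, 1) or (1, -1).
Impose the point condition(s):
  u(1, 2) = 2  ⟹  2 A + 4 B = 2
Only A = -1, B = 1 satisfies everything.
Hence u(x, y) = y^{2} - y.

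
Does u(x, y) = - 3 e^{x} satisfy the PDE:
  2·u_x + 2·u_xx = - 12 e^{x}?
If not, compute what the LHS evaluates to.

Evaluate each term of the left-hand side for u = - 3 e^{x}.
Derivatives:
  u_x = - 3 e^{x}
  u_xx = - 3 e^{x}
Terms:
  2·u_x = - 6 e^{x}
  2·u_xx = - 6 e^{x}
Sum: LHS = - 12 e^{x}
This is exactly the given right-hand side, so u is a solution.

Answer: Yes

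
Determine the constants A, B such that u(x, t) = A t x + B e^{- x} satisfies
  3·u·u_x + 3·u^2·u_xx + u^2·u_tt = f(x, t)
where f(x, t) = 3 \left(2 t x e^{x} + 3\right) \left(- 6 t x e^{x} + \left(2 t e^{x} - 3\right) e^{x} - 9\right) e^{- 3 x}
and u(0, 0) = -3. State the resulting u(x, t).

Answer: u(x, t) = - 2 t x - 3 e^{- x}

Derivation:
Substitute the ansatz u = A t x + B e^{- x} into the left-hand side.
Derivatives of the ansatz:
  u_x = A t - B e^{- x}
  u_xx = B e^{- x}
  u_tt = 0
Term by term:
  3·u·u_x = 3 A^{2} t^{2} x - 3 A B t x e^{- x} + 3 A B t e^{- x} - 3 B^{2} e^{- 2 x}
  3·u^2·u_xx = 3 A^{2} B t^{2} x^{2} e^{- x} + 6 A B^{2} t x e^{- 2 x} + 3 B^{3} e^{- 3 x}
  u^2·u_tt = 0
So the left-hand side equals
  3 A^{2} B t^{2} x^{2} e^{- x} + 3 A^{2} t^{2} x + 6 A B^{2} t x e^{- 2 x} - 3 A B t x e^{- x} + 3 A B t e^{- x} + 3 B^{3} e^{- 3 x} - 3 B^{2} e^{- 2 x}
This must equal f(x, t) identically; expanded, f = - 36 t^{2} x^{2} e^{- x} + 12 t^{2} x - 18 t x e^{- x} - 108 t x e^{- 2 x} + 18 t e^{- x} - 27 e^{- 2 x} - 81 e^{- 3 x}.
Matching coefficients of the independent functions:
  [t e^{- x}]:  3 A B = 18
  [t^{2} x]:  3 A^{2} = 12
  [t x e^{- 2 x}]:  6 A B^{2} = -108
  [t x e^{- x}]:  - 3 A B = -18
  [t^{2} x^{2} e^{- x}]:  3 A^{2} B = -36
  [e^{- 3 x}]:  3 B^{3} = -81
  [e^{- 2 x}]:  - 3 B^{2} = -27
Solving: A = -2, B = -3.
Check against the point condition:
  u(0, 0) = -3  ⟹  B = -3  ✓
Hence u(x, t) = - 2 t x - 3 e^{- x}.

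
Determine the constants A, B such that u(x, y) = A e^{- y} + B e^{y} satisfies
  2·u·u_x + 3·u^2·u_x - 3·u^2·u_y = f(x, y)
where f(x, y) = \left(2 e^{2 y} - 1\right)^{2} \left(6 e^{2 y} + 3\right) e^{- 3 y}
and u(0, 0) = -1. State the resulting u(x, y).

Substitute the ansatz u = A e^{- y} + B e^{y} into the left-hand side.
Derivatives of the ansatz:
  u_x = 0
  u_y = - A e^{- y} + B e^{y}
Term by term:
  2·u·u_x = 0
  3·u^2·u_x = 0
  -3·u^2·u_y = 3 A^{3} e^{- 3 y} + 3 A^{2} B e^{- y} - 3 A B^{2} e^{y} - 3 B^{3} e^{3 y}
So the left-hand side equals
  3 A^{3} e^{- 3 y} + 3 A^{2} B e^{- y} - 3 A B^{2} e^{y} - 3 B^{3} e^{3 y}
This must equal f(x, y) identically; expanded, f = 24 e^{3 y} - 12 e^{y} - 6 e^{- y} + 3 e^{- 3 y}.
Matching coefficients of the independent functions:
  [e^{- 3 y}]:  3 A^{3} = 3
  [e^{- y}]:  3 A^{2} B = -6
  [e^{y}]:  - 3 A B^{2} = -12
  [e^{3 y}]:  - 3 B^{3} = 24
Solving: A = 1, B = -2.
Check against the point condition:
  u(0, 0) = -1  ⟹  A + B = -1  ✓
Hence u(x, y) = - 2 e^{y} + e^{- y}.

Answer: u(x, y) = - 2 e^{y} + e^{- y}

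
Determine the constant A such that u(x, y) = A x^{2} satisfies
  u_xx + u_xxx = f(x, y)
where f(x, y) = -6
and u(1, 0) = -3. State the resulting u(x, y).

Answer: u(x, y) = - 3 x^{2}

Derivation:
Substitute the ansatz u = A x^{2} into the left-hand side.
Derivatives of the ansatz:
  u_xx = 2 A
  u_xxx = 0
Term by term:
  u_xx = 2 A
  u_xxx = 0
So the left-hand side equals
  2 A
This must equal f(x, y) = -6 identically.
Matching coefficients of the independent functions:
  [constant term]:  2 A = -6
Solving: A = -3.
Check against the point condition:
  u(1, 0) = -3  ⟹  A = -3  ✓
Hence u(x, y) = - 3 x^{2}.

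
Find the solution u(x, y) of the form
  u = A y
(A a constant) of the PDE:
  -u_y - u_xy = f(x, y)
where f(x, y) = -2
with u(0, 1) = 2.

Substitute the ansatz u = A y into the left-hand side.
Derivatives of the ansatz:
  u_y = A
  u_xy = 0
Term by term:
  -u_y = - A
  -u_xy = 0
So the left-hand side equals
  - A
This must equal f(x, y) = -2 identically.
Matching coefficients of the independent functions:
  [constant term]:  - A = -2
Solving: A = 2.
Check against the point condition:
  u(0, 1) = 2  ⟹  A = 2  ✓
Hence u(x, y) = 2 y.

Answer: u(x, y) = 2 y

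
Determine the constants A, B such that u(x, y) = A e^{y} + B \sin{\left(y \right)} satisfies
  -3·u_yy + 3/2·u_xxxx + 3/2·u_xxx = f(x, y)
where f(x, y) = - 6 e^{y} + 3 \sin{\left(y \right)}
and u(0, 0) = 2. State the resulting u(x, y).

Substitute the ansatz u = A e^{y} + B \sin{\left(y \right)} into the left-hand side.
Derivatives of the ansatz:
  u_yy = A e^{y} - B \sin{\left(y \right)}
  u_xxxx = 0
  u_xxx = 0
Term by term:
  -3·u_yy = - 3 A e^{y} + 3 B \sin{\left(y \right)}
  3/2·u_xxxx = 0
  3/2·u_xxx = 0
So the left-hand side equals
  - 3 A e^{y} + 3 B \sin{\left(y \right)}
This must equal f(x, y) = - 6 e^{y} + 3 \sin{\left(y \right)} identically.
Matching coefficients of the independent functions:
  [e^{y}]:  - 3 A = -6
  [\sin{\left(y \right)}]:  3 B = 3
Solving: A = 2, B = 1.
Check against the point condition:
  u(0, 0) = 2  ⟹  A = 2  ✓
Hence u(x, y) = 2 e^{y} + \sin{\left(y \right)}.

Answer: u(x, y) = 2 e^{y} + \sin{\left(y \right)}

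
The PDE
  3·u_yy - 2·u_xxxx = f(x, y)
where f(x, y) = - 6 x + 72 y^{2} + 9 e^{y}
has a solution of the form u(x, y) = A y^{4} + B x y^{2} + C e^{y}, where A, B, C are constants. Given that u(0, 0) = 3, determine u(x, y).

Substitute the ansatz u = A y^{4} + B x y^{2} + C e^{y} into the left-hand side.
Derivatives of the ansatz:
  u_yy = 12 A y^{2} + 2 B x + C e^{y}
  u_xxxx = 0
Term by term:
  3·u_yy = 36 A y^{2} + 6 B x + 3 C e^{y}
  -2·u_xxxx = 0
So the left-hand side equals
  36 A y^{2} + 6 B x + 3 C e^{y}
This must equal f(x, y) = - 6 x + 72 y^{2} + 9 e^{y} identically.
Matching coefficients of the independent functions:
  [x]:  6 B = -6
  [y^{2}]:  36 A = 72
  [e^{y}]:  3 C = 9
Solving: A = 2, B = -1, C = 3.
Check against the point condition:
  u(0, 0) = 3  ⟹  C = 3  ✓
Hence u(x, y) = - x y^{2} + 2 y^{4} + 3 e^{y}.

Answer: u(x, y) = - x y^{2} + 2 y^{4} + 3 e^{y}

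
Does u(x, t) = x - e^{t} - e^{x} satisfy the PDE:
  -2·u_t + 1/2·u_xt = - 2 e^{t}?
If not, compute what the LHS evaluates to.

Evaluate each term of the left-hand side for u = x - e^{t} - e^{x}.
Derivatives:
  u_t = - e^{t}
  u_xt = 0
Terms:
  -2·u_t = 2 e^{t}
  1/2·u_xt = 0
Sum: LHS = 2 e^{t}
Given right-hand side: - 2 e^{t}. Difference LHS − RHS = 4 e^{t} ≠ 0, so u is not a solution.

Answer: No, the LHS evaluates to 2 e^{t}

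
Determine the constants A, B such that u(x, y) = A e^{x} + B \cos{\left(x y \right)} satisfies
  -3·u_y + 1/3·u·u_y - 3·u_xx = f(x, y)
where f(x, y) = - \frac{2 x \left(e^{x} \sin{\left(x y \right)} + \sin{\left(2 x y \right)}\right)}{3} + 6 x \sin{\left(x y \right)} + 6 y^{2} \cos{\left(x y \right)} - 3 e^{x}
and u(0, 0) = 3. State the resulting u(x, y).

Answer: u(x, y) = e^{x} + 2 \cos{\left(x y \right)}

Derivation:
Substitute the ansatz u = A e^{x} + B \cos{\left(x y \right)} into the left-hand side.
Derivatives of the ansatz:
  u_y = - B x \sin{\left(x y \right)}
  u_xx = A e^{x} - B y^{2} \cos{\left(x y \right)}
Term by term:
  -3·u_y = 3 B x \sin{\left(x y \right)}
  1/3·u·u_y = - \frac{A B x e^{x} \sin{\left(x y \right)}}{3} - \frac{B^{2} x \sin{\left(x y \right)} \cos{\left(x y \right)}}{3}
  -3·u_xx = - 3 A e^{x} + 3 B y^{2} \cos{\left(x y \right)}
So the left-hand side equals
  - \frac{A B x e^{x} \sin{\left(x y \right)}}{3} - 3 A e^{x} - \frac{B^{2} x \sin{\left(x y \right)} \cos{\left(x y \right)}}{3} + 3 B x \sin{\left(x y \right)} + 3 B y^{2} \cos{\left(x y \right)}
This must equal f(x, y) identically; expanded, f = - \frac{2 x e^{x} \sin{\left(x y \right)}}{3} - \frac{4 x \sin{\left(x y \right)} \cos{\left(x y \right)}}{3} + 6 x \sin{\left(x y \right)} + 6 y^{2} \cos{\left(x y \right)} - 3 e^{x}.
Matching coefficients of the independent functions:
  [x \sin{\left(x y \right)}, y^{2} \cos{\left(x y \right)}]:  3 B = 6
  [x e^{x} \sin{\left(x y \right)}]:  - \frac{A B}{3} = - \frac{2}{3}
  [x \sin{\left(x y \right)} \cos{\left(x y \right)}]:  - \frac{B^{2}}{3} = - \frac{4}{3}
  [e^{x}]:  - 3 A = -3
Solving: A = 1, B = 2.
Check against the point condition:
  u(0, 0) = 3  ⟹  A + B = 3  ✓
Hence u(x, y) = e^{x} + 2 \cos{\left(x y \right)}.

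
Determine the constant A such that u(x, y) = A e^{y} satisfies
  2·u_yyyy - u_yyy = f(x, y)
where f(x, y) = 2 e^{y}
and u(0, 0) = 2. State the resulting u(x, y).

Answer: u(x, y) = 2 e^{y}

Derivation:
Substitute the ansatz u = A e^{y} into the left-hand side.
Derivatives of the ansatz:
  u_yyyy = A e^{y}
  u_yyy = A e^{y}
Term by term:
  2·u_yyyy = 2 A e^{y}
  -u_yyy = - A e^{y}
So the left-hand side equals
  A e^{y}
This must equal f(x, y) = 2 e^{y} identically.
Matching coefficients of the independent functions:
  [e^{y}]:  A = 2
Solving: A = 2.
Check against the point condition:
  u(0, 0) = 2  ⟹  A = 2  ✓
Hence u(x, y) = 2 e^{y}.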